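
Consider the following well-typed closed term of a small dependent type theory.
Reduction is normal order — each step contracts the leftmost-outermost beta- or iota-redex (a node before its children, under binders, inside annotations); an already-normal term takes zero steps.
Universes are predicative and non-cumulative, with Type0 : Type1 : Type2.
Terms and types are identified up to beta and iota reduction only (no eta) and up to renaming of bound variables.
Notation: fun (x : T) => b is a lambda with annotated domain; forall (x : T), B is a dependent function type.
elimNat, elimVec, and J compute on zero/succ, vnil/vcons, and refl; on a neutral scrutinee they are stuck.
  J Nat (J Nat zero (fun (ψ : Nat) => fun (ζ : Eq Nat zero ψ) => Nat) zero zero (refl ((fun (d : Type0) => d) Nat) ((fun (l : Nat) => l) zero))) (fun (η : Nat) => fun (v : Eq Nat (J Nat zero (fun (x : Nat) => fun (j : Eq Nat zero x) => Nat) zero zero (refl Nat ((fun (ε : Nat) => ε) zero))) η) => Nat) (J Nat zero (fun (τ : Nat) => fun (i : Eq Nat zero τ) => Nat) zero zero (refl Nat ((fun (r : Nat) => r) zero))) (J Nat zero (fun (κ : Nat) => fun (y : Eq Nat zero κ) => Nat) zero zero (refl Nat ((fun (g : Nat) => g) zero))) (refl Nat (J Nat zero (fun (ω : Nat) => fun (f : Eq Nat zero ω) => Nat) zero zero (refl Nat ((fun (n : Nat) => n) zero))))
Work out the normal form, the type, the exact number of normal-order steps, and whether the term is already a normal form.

resulting normal form:
  zero
type:
  Nat
reduction steps (normal order): 2
term was already normal: no
first redex: a J iota-redex


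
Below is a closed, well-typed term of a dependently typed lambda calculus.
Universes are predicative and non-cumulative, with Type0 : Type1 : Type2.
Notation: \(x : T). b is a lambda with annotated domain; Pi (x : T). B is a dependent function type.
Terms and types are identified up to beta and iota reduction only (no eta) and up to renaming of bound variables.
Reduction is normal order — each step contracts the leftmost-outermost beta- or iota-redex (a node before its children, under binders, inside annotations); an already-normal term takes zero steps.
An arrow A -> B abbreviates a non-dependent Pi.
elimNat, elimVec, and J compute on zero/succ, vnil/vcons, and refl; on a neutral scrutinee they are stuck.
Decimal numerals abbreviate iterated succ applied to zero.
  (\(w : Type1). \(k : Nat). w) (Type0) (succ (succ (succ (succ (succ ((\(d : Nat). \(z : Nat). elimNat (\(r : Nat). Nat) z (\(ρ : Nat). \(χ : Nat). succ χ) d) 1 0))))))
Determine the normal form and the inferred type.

normal form:
  Type0
the term's type:
  Type1
observation: the first redex contracted is a beta-redex; the normal form is reached in 2 normal-order steps.


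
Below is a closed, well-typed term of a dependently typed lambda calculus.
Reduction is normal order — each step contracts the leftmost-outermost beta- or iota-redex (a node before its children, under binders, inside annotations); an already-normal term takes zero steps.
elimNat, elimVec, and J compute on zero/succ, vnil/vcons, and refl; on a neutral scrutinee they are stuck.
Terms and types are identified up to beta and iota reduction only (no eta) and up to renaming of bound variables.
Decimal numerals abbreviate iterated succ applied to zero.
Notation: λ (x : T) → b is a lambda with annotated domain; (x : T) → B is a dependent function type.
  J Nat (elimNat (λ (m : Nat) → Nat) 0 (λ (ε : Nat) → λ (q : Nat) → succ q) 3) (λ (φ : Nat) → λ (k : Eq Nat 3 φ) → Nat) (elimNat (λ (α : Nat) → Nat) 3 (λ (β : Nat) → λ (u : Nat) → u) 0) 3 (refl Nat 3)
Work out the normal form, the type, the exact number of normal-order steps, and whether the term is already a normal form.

resulting normal form:
  3
inferred type:
  Nat
normal-order step count: 2
already normal: no
first redex: a J iota-redex


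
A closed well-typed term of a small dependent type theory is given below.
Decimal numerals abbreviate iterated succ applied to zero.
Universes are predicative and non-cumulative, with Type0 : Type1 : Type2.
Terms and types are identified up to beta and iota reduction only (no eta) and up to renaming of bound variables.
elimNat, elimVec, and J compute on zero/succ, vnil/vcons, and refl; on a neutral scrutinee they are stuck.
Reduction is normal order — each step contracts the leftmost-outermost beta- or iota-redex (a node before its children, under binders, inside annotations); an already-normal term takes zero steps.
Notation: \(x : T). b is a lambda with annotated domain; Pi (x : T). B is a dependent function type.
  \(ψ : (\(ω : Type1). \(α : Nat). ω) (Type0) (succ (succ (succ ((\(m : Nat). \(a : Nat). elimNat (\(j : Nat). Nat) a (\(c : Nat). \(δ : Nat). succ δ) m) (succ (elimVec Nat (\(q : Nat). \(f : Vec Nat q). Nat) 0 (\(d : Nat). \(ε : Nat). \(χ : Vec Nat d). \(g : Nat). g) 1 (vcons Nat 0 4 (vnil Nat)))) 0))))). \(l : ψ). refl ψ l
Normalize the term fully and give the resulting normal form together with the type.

normal form:
  \(ψ : Type0). \(ω : ψ). refl ψ ω
type:
  Pi (ψ : Type0). Pi (ω : ψ). Eq ψ ω ω
observation: 2 normal-order steps separate the term from its normal form.


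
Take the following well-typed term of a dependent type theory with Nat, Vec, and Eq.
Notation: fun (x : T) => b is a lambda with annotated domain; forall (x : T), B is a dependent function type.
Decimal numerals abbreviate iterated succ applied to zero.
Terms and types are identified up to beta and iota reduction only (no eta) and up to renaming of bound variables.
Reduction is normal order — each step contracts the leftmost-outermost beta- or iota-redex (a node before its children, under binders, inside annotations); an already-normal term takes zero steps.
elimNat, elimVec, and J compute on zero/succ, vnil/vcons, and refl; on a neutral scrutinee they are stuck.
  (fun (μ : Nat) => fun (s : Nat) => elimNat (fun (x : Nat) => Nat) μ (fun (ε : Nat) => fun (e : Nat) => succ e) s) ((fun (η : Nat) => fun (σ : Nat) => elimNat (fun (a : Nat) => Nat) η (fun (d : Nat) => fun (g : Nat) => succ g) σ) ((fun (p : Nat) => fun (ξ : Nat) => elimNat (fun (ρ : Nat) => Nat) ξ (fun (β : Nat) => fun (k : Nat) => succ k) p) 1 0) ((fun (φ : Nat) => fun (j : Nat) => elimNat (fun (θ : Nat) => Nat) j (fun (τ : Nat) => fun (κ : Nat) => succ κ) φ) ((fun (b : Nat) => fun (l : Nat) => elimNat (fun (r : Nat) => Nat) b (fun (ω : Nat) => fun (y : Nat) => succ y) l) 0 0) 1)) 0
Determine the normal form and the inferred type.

normal form:
  2
inferred type:
  Nat


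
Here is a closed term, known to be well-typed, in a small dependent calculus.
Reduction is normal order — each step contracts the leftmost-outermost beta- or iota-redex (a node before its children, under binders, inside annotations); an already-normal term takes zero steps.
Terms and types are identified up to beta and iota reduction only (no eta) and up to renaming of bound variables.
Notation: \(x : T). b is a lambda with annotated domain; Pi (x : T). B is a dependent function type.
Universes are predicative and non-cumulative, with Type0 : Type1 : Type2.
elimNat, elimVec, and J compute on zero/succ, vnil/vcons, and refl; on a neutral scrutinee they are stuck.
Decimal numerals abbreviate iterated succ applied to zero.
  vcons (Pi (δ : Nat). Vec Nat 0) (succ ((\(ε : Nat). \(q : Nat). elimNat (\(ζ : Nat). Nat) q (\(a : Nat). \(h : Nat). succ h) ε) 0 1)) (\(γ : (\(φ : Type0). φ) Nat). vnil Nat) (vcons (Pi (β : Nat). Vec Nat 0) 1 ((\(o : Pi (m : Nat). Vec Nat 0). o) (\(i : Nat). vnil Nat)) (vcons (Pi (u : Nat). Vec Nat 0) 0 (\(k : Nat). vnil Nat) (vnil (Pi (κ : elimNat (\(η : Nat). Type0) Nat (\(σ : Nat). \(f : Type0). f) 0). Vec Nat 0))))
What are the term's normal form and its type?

normal form:
  vcons (Pi (δ : Nat). Vec Nat 0) 2 (\(ε : Nat). vnil Nat) (vcons (Pi (q : Nat). Vec Nat 0) 1 (\(ζ : Nat). vnil Nat) (vcons (Pi (a : Nat). Vec Nat 0) 0 (\(h : Nat). vnil Nat) (vnil (Pi (γ : Nat). Vec Nat 0))))
type:
  Vec (Pi (δ : Nat). Vec Nat 0) 3
observation: contracting a beta-redex first, the term normalizes in 6 steps.


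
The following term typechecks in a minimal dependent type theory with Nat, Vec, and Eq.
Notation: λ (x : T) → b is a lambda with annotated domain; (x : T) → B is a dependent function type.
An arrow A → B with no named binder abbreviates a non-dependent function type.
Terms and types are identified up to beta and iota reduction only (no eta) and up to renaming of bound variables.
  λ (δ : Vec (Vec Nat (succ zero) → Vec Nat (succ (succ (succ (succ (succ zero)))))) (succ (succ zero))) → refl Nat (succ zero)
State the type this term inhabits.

type:
  Vec (Vec Nat (succ zero) → Vec Nat (succ (succ (succ (succ (succ zero)))))) (succ (succ zero)) → Eq Nat (succ zero) (succ zero)


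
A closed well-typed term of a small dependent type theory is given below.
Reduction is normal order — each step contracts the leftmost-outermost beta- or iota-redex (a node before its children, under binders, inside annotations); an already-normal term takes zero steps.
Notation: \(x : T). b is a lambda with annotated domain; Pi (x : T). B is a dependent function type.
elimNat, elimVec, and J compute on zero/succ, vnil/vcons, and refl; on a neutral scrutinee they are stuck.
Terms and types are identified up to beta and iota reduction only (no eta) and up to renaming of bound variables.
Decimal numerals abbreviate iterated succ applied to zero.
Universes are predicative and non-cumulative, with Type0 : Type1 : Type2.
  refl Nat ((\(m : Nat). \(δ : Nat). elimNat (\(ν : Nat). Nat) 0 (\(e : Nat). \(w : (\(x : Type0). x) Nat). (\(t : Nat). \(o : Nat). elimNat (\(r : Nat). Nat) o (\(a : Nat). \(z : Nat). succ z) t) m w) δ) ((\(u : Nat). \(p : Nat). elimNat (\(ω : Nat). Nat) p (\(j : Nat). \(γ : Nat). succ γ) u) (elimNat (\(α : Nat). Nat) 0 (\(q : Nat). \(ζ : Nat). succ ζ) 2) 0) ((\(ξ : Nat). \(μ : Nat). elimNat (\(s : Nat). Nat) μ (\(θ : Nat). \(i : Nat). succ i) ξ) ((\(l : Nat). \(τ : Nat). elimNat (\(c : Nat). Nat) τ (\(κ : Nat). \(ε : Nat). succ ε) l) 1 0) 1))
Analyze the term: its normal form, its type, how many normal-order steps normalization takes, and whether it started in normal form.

reduced normal form:
  refl Nat 4
the term's type:
  Eq Nat 4 4
normal-order step count: 47
started in normal form: no
first redex: a beta-redex


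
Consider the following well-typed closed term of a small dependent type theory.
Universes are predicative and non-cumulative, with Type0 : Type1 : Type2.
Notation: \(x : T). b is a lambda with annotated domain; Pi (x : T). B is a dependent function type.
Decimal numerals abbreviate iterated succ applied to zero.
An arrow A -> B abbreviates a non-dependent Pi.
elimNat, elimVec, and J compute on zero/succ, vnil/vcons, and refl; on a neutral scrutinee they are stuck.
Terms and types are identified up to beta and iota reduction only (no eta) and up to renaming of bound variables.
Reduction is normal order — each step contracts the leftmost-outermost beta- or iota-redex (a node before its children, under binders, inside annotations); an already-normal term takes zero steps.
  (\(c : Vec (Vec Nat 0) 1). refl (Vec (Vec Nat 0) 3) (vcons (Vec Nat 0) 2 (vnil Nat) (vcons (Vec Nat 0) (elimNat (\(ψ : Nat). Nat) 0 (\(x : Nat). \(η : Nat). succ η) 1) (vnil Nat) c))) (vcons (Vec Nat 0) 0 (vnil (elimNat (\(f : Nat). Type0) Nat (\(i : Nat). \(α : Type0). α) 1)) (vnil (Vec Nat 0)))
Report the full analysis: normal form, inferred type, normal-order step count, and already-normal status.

resulting normal form:
  refl (Vec (Vec Nat 0) 3) (vcons (Vec Nat 0) 2 (vnil Nat) (vcons (Vec Nat 0) 1 (vnil Nat) (vcons (Vec Nat 0) 0 (vnil Nat) (vnil (Vec Nat 0)))))
inferred type:
  Eq (Vec (Vec Nat 0) 3) (vcons (Vec Nat 0) 2 (vnil Nat) (vcons (Vec Nat 0) 1 (vnil Nat) (vcons (Vec Nat 0) 0 (vnil Nat) (vnil (Vec Nat 0))))) (vcons (Vec Nat 0) 2 (vnil Nat) (vcons (Vec Nat 0) 1 (vnil Nat) (vcons (Vec Nat 0) 0 (vnil Nat) (vnil (Vec Nat 0)))))
normal-order step count: 9
already normal: no
first contracted redex: a beta-redex


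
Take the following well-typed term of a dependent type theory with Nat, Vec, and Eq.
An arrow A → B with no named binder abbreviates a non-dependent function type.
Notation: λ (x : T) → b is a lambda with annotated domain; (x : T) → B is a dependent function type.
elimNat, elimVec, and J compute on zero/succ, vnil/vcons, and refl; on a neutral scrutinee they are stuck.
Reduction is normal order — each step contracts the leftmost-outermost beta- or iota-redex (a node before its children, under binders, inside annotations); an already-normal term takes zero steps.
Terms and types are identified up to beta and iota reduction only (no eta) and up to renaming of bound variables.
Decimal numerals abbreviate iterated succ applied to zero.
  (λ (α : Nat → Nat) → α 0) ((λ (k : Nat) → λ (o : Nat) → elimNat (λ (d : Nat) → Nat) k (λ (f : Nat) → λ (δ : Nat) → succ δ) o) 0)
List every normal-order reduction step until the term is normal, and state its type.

reduction (normal order):
  (λ (α : Nat → Nat) → α 0) ((λ (k : Nat) → λ (o : Nat) → elimNat (λ (d : Nat) → Nat) k (λ (f : Nat) → λ (δ : Nat) → succ δ) o) 0)
  ~> (λ (α : Nat) → λ (k : Nat) → elimNat (λ (o : Nat) → Nat) α (λ (d : Nat) → λ (f : Nat) → succ f) k) 0 0
  ~> (λ (α : Nat) → elimNat (λ (k : Nat) → Nat) 0 (λ (o : Nat) → λ (d : Nat) → succ d) α) 0
  ~> elimNat (λ (α : Nat) → Nat) 0 (λ (k : Nat) → λ (o : Nat) → succ o) 0
  ~> 0
inferred type:
  Nat


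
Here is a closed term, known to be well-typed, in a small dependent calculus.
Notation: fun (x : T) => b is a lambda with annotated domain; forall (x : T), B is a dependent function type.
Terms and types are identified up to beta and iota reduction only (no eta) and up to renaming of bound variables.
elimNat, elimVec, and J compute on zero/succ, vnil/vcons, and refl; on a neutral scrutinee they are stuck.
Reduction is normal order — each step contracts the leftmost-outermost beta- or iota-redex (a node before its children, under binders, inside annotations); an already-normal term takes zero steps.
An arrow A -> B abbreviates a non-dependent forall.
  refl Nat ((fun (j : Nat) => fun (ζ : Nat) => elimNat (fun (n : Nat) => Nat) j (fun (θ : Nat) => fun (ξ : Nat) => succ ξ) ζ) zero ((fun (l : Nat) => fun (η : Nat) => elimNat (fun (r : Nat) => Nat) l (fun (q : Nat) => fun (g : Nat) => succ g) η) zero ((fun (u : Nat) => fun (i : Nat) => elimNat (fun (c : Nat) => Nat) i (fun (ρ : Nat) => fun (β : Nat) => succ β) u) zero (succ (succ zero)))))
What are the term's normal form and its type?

reduced normal form:
  refl Nat (succ (succ zero))
the term's type:
  Eq Nat (succ (succ zero)) (succ (succ zero))
observation: the term reaches its normal form after 21 normal-order steps.


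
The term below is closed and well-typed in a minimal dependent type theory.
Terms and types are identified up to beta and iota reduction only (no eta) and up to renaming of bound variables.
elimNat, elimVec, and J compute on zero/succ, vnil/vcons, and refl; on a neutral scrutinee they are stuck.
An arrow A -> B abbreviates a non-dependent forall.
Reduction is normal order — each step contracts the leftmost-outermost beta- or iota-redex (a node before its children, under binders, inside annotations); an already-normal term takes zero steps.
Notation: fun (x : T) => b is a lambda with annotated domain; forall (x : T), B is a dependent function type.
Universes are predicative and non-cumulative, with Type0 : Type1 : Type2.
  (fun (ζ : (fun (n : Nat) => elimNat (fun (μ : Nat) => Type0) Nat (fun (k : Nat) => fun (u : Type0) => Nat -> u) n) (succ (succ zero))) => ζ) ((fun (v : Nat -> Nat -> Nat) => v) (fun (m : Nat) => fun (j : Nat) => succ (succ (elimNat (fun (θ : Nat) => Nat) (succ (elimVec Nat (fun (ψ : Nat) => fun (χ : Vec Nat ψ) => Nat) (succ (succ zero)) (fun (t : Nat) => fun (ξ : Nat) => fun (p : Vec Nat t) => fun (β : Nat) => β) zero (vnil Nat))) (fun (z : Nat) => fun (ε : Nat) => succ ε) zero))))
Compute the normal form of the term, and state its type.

resulting normal form:
  fun (ζ : Nat) => fun (n : Nat) => succ (succ (succ (succ (succ zero))))
the term's type:
  Nat -> Nat -> Nat
observation: the term reaches its normal form after 4 normal-order steps.


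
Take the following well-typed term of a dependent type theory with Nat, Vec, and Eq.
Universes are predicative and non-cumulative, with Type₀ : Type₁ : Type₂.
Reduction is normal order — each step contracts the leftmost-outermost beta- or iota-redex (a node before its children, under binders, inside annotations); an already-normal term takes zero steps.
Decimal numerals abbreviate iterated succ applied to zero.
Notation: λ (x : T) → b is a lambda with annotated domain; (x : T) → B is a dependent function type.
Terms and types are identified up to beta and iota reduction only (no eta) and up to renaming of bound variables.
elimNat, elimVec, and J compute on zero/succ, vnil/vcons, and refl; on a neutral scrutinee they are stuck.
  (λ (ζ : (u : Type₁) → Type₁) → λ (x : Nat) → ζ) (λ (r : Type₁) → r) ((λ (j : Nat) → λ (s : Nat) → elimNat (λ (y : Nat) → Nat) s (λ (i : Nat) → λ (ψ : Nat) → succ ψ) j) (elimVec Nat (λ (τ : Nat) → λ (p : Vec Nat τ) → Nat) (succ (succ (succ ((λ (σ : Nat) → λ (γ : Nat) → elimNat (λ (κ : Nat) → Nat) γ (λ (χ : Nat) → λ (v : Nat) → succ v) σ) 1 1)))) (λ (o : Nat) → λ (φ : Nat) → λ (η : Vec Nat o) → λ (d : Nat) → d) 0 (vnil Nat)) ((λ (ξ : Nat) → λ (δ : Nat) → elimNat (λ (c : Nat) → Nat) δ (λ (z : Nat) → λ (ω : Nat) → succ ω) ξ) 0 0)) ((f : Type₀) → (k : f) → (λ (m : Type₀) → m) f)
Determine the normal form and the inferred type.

normal form:
  (ζ : Type₀) → (u : ζ) → ζ
inferred type:
  Type₁
observation: the leftmost-outermost redex is a beta-redex, and normalization takes 4 steps.


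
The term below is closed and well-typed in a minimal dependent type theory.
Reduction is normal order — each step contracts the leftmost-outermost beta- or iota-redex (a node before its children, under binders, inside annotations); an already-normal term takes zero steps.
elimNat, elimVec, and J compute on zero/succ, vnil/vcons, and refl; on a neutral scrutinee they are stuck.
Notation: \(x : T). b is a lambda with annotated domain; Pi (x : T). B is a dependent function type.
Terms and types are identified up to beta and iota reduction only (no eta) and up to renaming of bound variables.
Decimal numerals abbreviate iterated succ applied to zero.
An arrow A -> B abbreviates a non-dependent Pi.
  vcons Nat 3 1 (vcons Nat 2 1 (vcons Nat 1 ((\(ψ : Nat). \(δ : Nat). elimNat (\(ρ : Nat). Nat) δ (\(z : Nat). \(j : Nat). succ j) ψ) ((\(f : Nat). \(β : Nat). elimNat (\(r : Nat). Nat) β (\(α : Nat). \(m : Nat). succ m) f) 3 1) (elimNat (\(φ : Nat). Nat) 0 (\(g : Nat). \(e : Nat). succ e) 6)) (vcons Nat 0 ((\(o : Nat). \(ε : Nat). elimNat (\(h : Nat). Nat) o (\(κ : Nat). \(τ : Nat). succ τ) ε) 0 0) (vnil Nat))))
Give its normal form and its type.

reduced normal form:
  vcons Nat 3 1 (vcons Nat 2 1 (vcons Nat 1 10 (vcons Nat 0 0 (vnil Nat))))
inferred type:
  Vec Nat 4
observation: the first redex contracted is a beta-redex; the normal form is reached in 49 normal-order steps.


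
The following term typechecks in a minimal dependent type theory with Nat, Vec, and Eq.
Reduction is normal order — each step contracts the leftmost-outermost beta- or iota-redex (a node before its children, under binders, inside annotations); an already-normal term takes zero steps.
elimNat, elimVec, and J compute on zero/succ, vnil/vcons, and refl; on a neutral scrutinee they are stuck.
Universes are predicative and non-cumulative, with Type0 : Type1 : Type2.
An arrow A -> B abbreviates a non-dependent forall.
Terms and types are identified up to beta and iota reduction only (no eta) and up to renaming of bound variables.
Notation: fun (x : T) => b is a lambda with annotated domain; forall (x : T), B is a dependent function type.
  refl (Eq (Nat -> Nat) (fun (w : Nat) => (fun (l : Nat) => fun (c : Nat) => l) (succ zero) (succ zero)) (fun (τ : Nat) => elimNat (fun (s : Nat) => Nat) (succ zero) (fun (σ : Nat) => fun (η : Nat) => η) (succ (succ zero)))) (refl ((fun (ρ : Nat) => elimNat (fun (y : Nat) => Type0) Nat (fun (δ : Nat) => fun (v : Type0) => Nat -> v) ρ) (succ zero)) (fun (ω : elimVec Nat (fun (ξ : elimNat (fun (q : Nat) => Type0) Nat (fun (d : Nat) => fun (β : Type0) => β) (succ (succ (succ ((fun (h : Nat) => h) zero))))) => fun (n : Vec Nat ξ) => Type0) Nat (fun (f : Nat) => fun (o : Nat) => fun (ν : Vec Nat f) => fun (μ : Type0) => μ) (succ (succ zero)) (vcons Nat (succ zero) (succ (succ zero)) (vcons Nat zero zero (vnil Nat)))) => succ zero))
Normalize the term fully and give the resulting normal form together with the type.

resulting normal form:
  refl (Eq (Nat -> Nat) (fun (w : Nat) => succ zero) (fun (l : Nat) => succ zero)) (refl (Nat -> Nat) (fun (c : Nat) => succ zero))
the term's type:
  Eq (Eq (Nat -> Nat) (fun (w : Nat) => succ zero) (fun (l : Nat) => succ zero)) (refl (Nat -> Nat) (fun (c : Nat) => succ zero)) (refl (Nat -> Nat) (fun (τ : Nat) => succ zero))
observation: contracting a beta-redex first, the term normalizes in 25 steps.


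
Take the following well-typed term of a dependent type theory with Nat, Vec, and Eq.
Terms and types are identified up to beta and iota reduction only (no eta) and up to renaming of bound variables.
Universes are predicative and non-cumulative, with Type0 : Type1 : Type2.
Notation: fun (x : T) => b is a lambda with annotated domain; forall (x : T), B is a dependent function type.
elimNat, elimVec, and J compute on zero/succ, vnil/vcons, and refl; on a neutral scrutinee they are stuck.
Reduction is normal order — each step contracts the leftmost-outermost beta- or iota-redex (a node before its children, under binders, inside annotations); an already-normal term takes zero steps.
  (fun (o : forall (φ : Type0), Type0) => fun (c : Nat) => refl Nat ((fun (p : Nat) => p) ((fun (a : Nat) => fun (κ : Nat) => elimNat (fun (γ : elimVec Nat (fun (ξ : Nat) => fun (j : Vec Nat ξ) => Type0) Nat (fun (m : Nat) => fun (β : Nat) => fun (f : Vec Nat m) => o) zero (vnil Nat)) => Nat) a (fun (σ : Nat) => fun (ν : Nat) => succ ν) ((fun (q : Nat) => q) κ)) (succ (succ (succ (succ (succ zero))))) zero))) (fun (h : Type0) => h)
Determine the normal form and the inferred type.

reduced normal form:
  fun (o : Nat) => refl Nat (succ (succ (succ (succ (succ zero)))))
the term's type:
  forall (o : Nat), Eq Nat (succ (succ (succ (succ (succ zero))))) (succ (succ (succ (succ (succ zero)))))
observation: the first redex contracted is a beta-redex; the normal form is reached in 7 normal-order steps.


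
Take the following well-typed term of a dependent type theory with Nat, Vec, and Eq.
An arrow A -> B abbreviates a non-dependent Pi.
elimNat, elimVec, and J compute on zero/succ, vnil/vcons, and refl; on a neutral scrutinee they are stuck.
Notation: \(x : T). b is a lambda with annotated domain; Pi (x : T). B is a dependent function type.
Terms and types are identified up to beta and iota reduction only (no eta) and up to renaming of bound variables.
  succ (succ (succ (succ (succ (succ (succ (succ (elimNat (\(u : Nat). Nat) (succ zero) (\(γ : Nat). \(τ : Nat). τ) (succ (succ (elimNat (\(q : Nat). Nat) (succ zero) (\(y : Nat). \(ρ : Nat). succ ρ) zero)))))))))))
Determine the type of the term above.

type:
  Nat


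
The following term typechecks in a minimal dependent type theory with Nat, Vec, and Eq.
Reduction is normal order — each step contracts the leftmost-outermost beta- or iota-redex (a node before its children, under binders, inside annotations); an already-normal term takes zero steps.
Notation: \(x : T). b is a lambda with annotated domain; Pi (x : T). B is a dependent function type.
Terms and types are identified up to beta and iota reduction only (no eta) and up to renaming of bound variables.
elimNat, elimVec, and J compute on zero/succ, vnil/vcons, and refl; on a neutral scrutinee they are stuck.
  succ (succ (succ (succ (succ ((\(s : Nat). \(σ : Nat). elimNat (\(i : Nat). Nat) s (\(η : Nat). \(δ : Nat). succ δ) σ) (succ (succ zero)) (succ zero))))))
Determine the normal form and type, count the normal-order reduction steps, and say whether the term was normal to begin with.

resulting normal form:
  succ (succ (succ (succ (succ (succ (succ (succ zero)))))))
inferred type:
  Nat
steps to reach normal form (normal order): 6
started in normal form: no
first redex: a beta-redex


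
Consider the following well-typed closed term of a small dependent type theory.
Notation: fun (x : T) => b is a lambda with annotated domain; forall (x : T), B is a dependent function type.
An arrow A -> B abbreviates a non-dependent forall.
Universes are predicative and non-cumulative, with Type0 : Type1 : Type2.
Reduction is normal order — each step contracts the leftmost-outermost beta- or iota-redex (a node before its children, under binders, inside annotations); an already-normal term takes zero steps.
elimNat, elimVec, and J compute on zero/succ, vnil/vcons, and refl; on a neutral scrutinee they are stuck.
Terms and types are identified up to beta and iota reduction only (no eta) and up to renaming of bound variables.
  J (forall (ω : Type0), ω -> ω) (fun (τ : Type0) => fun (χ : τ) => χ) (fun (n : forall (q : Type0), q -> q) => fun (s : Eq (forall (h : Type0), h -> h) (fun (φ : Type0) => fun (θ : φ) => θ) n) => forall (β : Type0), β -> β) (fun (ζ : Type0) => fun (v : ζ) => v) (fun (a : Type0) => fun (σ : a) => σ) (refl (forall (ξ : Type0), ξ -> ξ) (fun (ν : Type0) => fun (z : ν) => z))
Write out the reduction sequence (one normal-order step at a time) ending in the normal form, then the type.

reduction (normal order):
  J (forall (ω : Type0), ω -> ω) (fun (τ : Type0) => fun (χ : τ) => χ) (fun (n : forall (q : Type0), q -> q) => fun (s : Eq (forall (h : Type0), h -> h) (fun (φ : Type0) => fun (θ : φ) => θ) n) => forall (β : Type0), β -> β) (fun (ζ : Type0) => fun (v : ζ) => v) (fun (a : Type0) => fun (σ : a) => σ) (refl (forall (ξ : Type0), ξ -> ξ) (fun (ν : Type0) => fun (z : ν) => z))
  ~> fun (ω : Type0) => fun (τ : ω) => τ
the term's type:
  forall (ω : Type0), ω -> ω


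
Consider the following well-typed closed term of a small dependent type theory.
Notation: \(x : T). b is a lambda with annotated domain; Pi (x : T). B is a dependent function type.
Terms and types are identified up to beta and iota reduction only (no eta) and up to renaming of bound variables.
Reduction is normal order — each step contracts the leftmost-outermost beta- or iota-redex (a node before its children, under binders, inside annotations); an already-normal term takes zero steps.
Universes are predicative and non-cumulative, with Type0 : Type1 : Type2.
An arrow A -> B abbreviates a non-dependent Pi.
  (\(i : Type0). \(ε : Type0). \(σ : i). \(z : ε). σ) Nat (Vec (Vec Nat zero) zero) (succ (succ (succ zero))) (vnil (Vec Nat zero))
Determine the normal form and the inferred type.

normal form:
  succ (succ (succ zero))
type:
  Nat
observation: contracting a beta-redex first, the term normalizes in 4 steps.


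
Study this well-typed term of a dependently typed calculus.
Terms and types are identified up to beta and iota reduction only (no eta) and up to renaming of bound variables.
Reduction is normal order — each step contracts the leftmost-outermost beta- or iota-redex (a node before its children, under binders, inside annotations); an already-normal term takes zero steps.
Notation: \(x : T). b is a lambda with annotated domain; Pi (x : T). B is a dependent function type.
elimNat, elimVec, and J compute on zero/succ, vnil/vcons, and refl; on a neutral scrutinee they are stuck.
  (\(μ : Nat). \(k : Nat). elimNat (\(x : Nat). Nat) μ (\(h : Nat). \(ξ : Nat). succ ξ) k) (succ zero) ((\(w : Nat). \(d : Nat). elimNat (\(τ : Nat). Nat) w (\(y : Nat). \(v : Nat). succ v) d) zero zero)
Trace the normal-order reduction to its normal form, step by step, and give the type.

normal-order reduction sequence:
  (\(μ : Nat). \(k : Nat). elimNat (\(x : Nat). Nat) μ (\(h : Nat). \(ξ : Nat). succ ξ) k) (succ zero) ((\(w : Nat). \(d : Nat). elimNat (\(τ : Nat). Nat) w (\(y : Nat). \(v : Nat). succ v) d) zero zero)
  ~> (\(μ : Nat). elimNat (\(k : Nat). Nat) (succ zero) (\(x : Nat). \(h : Nat). succ h) μ) ((\(ξ : Nat). \(w : Nat). elimNat (\(d : Nat). Nat) ξ (\(τ : Nat). \(y : Nat). succ y) w) zero zero)
  ~> elimNat (\(μ : Nat). Nat) (succ zero) (\(k : Nat). \(x : Nat). succ x) ((\(h : Nat). \(ξ : Nat). elimNat (\(w : Nat). Nat) h (\(d : Nat). \(τ : Nat). succ τ) ξ) zero zero)
  ~> elimNat (\(μ : Nat). Nat) (succ zero) (\(k : Nat). \(x : Nat). succ x) ((\(h : Nat). elimNat (\(ξ : Nat). Nat) zero (\(w : Nat). \(d : Nat). succ d) h) zero)
  ~> elimNat (\(μ : Nat). Nat) (succ zero) (\(k : Nat). \(x : Nat). succ x) (elimNat (\(h : Nat). Nat) zero (\(ξ : Nat). \(w : Nat). succ w) zero)
  ~> elimNat (\(μ : Nat). Nat) (succ zero) (\(k : Nat). \(x : Nat). succ x) zero
  ~> succ zero
the term's type:
  Nat


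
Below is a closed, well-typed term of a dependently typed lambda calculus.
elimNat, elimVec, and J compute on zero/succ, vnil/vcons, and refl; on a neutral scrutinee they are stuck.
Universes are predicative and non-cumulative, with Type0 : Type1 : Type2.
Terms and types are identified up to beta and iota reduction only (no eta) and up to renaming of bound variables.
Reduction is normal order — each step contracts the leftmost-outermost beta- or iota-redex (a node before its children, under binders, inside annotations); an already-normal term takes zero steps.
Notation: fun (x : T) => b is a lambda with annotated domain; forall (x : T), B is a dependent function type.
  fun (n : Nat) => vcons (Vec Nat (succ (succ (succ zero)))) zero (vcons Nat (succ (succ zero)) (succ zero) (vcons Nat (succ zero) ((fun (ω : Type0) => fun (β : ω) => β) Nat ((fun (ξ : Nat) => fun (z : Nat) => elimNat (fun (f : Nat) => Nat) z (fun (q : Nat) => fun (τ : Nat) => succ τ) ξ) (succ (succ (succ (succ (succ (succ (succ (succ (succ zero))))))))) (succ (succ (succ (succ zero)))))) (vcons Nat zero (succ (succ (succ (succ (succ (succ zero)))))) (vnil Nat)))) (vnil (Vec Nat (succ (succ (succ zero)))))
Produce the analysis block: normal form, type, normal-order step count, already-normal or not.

resulting normal form:
  fun (n : Nat) => vcons (Vec Nat (succ (succ (succ zero)))) zero (vcons Nat (succ (succ zero)) (succ zero) (vcons Nat (succ zero) (succ (succ (succ (succ (succ (succ (succ (succ (succ (succ (succ (succ (succ zero))))))))))))) (vcons Nat zero (succ (succ (succ (succ (succ (succ zero)))))) (vnil Nat)))) (vnil (Vec Nat (succ (succ (succ zero)))))
inferred type:
  forall (n : Nat), Vec (Vec Nat (succ (succ (succ zero)))) (succ zero)
steps to reach normal form (normal order): 32
started in normal form: no
first redex: a beta-redex


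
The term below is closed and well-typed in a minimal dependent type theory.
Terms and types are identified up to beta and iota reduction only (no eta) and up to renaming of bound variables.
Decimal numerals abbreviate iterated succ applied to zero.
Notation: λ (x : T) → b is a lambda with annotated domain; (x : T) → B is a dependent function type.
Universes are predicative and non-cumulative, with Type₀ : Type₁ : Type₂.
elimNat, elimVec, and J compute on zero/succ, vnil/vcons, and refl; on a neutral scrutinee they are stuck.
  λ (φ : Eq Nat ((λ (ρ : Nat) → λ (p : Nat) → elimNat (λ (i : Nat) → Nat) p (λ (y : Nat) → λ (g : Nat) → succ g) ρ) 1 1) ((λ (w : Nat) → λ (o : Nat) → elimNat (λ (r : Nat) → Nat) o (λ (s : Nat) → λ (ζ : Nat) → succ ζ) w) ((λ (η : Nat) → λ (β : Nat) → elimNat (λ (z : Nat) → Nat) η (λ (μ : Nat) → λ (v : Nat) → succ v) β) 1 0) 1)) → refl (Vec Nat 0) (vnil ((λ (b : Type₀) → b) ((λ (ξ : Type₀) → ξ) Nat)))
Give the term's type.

inferred type:
  (φ : Eq Nat 2 2) → Eq (Vec Nat 0) (vnil Nat) (vnil Nat)


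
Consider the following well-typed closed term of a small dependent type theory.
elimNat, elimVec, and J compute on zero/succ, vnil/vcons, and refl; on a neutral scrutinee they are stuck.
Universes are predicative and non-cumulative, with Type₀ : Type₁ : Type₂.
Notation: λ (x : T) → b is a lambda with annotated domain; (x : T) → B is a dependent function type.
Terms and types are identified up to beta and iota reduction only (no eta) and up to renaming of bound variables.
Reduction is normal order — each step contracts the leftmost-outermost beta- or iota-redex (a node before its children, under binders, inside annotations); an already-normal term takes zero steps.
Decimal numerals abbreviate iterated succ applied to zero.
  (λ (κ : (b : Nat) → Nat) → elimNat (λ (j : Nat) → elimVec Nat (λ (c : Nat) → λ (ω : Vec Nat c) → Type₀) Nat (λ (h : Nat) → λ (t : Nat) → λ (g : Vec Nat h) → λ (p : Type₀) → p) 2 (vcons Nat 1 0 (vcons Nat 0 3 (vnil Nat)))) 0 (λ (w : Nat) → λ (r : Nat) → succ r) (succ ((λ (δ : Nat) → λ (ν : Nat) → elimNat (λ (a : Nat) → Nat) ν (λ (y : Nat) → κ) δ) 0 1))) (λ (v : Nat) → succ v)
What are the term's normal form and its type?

reduced normal form:
  2
inferred type:
  Nat


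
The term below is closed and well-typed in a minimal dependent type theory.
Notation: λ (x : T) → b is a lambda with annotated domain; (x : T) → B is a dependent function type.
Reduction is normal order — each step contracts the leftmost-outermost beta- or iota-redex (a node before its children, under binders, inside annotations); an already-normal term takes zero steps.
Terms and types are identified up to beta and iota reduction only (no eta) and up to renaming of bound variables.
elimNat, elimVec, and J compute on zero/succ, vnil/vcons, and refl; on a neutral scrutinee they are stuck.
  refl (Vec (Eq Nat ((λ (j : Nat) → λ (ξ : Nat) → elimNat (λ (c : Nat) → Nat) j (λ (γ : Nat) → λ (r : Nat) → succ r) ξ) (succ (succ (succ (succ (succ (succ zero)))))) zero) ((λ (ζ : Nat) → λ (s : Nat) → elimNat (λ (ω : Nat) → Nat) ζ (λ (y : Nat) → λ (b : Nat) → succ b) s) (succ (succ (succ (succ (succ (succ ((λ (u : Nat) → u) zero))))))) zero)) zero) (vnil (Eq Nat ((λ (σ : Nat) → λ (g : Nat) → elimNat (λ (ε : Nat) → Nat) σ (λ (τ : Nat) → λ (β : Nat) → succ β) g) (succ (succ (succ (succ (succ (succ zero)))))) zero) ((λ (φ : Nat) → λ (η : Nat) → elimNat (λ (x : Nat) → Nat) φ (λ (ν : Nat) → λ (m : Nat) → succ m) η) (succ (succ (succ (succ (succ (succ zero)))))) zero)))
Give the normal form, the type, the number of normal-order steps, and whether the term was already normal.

reduced normal form:
  refl (Vec (Eq Nat (succ (succ (succ (succ (succ (succ zero)))))) (succ (succ (succ (succ (succ (succ zero))))))) zero) (vnil (Eq Nat (succ (succ (succ (succ (succ (succ zero)))))) (succ (succ (succ (succ (succ (succ zero))))))))
the term's type:
  Eq (Vec (Eq Nat (succ (succ (succ (succ (succ (succ zero)))))) (succ (succ (succ (succ (succ (succ zero))))))) zero) (vnil (Eq Nat (succ (succ (succ (succ (succ (succ zero)))))) (succ (succ (succ (succ (succ (succ zero)))))))) (vnil (Eq Nat (succ (succ (succ (succ (succ (succ zero)))))) (succ (succ (succ (succ (succ (succ zero))))))))
normal-order step count: 13
term was already normal: no
first contracted redex: a beta-redex


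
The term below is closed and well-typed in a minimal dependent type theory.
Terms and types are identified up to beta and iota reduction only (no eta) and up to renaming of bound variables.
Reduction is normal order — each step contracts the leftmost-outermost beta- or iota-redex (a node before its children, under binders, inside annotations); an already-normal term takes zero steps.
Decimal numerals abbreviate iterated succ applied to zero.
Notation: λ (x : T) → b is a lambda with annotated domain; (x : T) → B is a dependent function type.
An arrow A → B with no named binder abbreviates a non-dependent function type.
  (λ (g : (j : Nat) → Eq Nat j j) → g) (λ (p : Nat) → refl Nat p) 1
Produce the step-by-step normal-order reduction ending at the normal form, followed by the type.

normal-order reduction sequence:
  (λ (g : (j : Nat) → Eq Nat j j) → g) (λ (p : Nat) → refl Nat p) 1
  ~> (λ (g : Nat) → refl Nat g) 1
  ~> refl Nat 1
the term's type:
  Eq Nat 1 1


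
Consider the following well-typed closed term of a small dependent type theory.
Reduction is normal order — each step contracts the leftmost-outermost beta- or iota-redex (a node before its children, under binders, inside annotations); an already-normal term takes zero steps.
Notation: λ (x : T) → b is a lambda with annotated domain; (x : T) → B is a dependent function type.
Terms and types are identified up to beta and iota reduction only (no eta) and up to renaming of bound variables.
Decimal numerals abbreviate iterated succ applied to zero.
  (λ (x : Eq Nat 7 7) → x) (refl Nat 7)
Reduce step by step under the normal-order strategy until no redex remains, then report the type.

normal-order reduction:
  (λ (x : Eq Nat 7 7) → x) (refl Nat 7)
  ~> refl Nat 7
the term's type:
  Eq Nat 7 7


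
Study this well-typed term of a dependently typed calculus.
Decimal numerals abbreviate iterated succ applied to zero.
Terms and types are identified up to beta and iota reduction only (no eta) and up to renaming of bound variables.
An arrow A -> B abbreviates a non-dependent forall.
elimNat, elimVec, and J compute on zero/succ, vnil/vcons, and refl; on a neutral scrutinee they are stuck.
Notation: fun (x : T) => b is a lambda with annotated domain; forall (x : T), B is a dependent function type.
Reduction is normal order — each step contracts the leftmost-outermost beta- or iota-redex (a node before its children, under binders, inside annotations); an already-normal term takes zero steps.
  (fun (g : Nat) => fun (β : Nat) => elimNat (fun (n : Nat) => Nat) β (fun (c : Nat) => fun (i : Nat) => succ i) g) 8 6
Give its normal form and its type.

reduced normal form:
  14
inferred type:
  Nat


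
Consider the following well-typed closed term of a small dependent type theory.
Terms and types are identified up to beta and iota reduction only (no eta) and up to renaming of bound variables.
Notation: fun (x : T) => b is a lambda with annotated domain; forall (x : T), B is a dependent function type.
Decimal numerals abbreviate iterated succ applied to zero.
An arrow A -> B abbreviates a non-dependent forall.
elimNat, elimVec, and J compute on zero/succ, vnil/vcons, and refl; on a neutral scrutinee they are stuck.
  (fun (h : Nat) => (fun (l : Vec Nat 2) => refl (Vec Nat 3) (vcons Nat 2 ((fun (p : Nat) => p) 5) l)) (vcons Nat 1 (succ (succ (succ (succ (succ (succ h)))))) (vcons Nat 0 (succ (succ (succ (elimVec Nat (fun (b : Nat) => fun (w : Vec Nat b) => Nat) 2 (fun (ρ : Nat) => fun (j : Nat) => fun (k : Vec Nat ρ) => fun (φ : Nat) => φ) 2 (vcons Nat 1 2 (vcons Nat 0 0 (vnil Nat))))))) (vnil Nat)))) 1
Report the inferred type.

type:
  Eq (Vec Nat 3) (vcons Nat 2 5 (vcons Nat 1 7 (vcons Nat 0 5 (vnil Nat)))) (vcons Nat 2 5 (vcons Nat 1 7 (vcons Nat 0 5 (vnil Nat))))


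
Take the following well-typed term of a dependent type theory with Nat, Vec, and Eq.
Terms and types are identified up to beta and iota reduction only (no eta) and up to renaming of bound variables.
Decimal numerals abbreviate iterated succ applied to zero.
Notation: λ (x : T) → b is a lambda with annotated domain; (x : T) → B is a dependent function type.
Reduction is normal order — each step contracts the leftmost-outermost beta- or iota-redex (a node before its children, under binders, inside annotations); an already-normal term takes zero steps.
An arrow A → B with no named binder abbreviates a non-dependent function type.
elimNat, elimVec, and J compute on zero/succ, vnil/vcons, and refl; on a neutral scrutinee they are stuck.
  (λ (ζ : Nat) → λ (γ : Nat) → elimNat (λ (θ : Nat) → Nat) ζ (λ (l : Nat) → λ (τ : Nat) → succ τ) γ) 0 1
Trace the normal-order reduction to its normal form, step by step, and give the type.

normal-order reduction:
  (λ (ζ : Nat) → λ (γ : Nat) → elimNat (λ (θ : Nat) → Nat) ζ (λ (l : Nat) → λ (τ : Nat) → succ τ) γ) 0 1
  ~> (λ (ζ : Nat) → elimNat (λ (γ : Nat) → Nat) 0 (λ (θ : Nat) → λ (l : Nat) → succ l) ζ) 1
  ~> elimNat (λ (ζ : Nat) → Nat) 0 (λ (γ : Nat) → λ (θ : Nat) → succ θ) 1
  ~> (λ (ζ : Nat) → λ (γ : Nat) → succ γ) 0 (elimNat (λ (θ : Nat) → Nat) 0 (λ (l : Nat) → λ (τ : Nat) → succ τ) 0)
  ~> (λ (ζ : Nat) → succ ζ) (elimNat (λ (γ : Nat) → Nat) 0 (λ (θ : Nat) → λ (l : Nat) → succ l) 0)
  ~> succ (elimNat (λ (ζ : Nat) → Nat) 0 (λ (γ : Nat) → λ (θ : Nat) → succ θ) 0)
  ~> 1
type:
  Nat
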